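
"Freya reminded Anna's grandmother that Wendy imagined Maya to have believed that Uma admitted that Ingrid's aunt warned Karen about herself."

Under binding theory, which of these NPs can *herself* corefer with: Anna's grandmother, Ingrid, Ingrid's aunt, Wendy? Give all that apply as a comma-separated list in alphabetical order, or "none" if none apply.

Ingrid's aunt

*herself* is a reflexive; Principle A requires it to be bound within its binding domain — the clause headed by 'warned'.
— Anna's grandmother: object of the matrix clause; c-commands the reflexive but lies outside its binding domain — cannot bind it (Principle A).
— Ingrid: possessor inside the subject DP of the clause headed by 'warned'; does not c-command the reflexive — cannot bind it (Principle A).
— Ingrid's aunt: subject of the clause headed by 'warned'; c-commands the reflexive within its binding domain — allowed (Principle A).
— Wendy: subject of the clause headed by 'imagined'; c-commands the reflexive but lies outside its binding domain — cannot bind it (Principle A).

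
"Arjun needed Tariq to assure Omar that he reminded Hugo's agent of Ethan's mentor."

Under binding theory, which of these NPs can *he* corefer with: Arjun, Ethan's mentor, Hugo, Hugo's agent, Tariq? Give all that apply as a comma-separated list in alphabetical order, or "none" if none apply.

Arjun, Tariq

*he* is a pronoun; Principle B requires it to be free in its binding domain — the clause headed by 'reminded'.
— Arjun: subject of the matrix clause; c-commands the pronoun but lies outside its binding domain — allowed.
— Ethan's mentor: second object of the clause headed by 'reminded'; is c-commanded by the pronoun; coreference would bind this R-expression — blocked (Principle C).
— Hugo: possessor inside the object DP of the clause headed by 'reminded'; is c-commanded by the pronoun; coreference would bind this R-expression — blocked (Principle C).
— Hugo's agent: object of the clause headed by 'reminded'; is c-commanded by the pronoun; coreference would bind this R-expression — blocked (Principle C).
— Tariq: subject of the clause headed by 'assure'; c-commands the pronoun but lies outside its binding domain — allowed.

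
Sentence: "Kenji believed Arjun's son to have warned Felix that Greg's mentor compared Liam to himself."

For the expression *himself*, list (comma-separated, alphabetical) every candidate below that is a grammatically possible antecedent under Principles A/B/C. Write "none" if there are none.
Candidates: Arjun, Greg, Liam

Liam

*himself* is a reflexive; Principle A requires it to be bound within its binding domain — the clause headed by 'compared'.
— Arjun: possessor inside the subject DP of the clause headed by 'warned'; does not c-command the reflexive — cannot bind it (Principle A).
— Greg: possessor inside the subject DP of the clause headed by 'compared'; does not c-command the reflexive — cannot bind it (Principle A).
— Liam: object of the clause headed by 'compared'; c-commands the reflexive within its binding domain — allowed (Principle A).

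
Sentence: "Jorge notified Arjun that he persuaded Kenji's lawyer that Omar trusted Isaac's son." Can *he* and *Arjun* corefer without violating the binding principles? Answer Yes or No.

Yes

*Arjun* is an R-expression; Principle C requires it to be free (not bound by any c-commanding expression).
— he: subject of the clause headed by 'persuaded'; the pronoun does not c-command the R-expression — coreference allowed.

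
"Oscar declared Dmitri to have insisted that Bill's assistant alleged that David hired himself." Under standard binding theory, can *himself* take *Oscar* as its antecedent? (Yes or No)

*himself* is a reflexive; Principle A requires it to be bound within its binding domain — the clause headed by 'hired'.
— Oscar: subject of the matrix clause; c-commands the reflexive but lies outside its binding domain — cannot bind it (Principle A).

No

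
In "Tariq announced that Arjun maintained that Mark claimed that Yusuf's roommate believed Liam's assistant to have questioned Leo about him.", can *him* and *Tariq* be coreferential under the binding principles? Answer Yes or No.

*Tariq* is an R-expression; Principle C requires it to be free (not bound by any c-commanding expression).
— him: second object of the clause headed by 'questioned'; the pronoun does not c-command the R-expression — coreference allowed.

Yes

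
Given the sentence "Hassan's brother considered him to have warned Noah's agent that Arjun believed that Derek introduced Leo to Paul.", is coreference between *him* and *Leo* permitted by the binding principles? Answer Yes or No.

No

*him* is a pronoun; Principle B requires it to be free in its binding domain — the matrix clause.
— Leo: object of the clause headed by 'introduced'; is c-commanded by the pronoun; coreference would bind this R-expression — blocked (Principle C).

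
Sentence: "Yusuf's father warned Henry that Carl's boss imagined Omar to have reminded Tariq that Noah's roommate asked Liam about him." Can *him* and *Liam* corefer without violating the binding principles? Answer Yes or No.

No

*Liam* is an R-expression; Principle C requires it to be free (not bound by any c-commanding expression).
— him: second object of the clause headed by 'asked'; the R-expression locally c-commands the pronoun — coreference blocked (Principle B on the pronoun).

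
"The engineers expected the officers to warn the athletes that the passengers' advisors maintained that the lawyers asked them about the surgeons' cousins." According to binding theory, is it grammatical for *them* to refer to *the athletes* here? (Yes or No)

*the athletes* is an R-expression; Principle C requires it to be free (not bound by any c-commanding expression).
— them: object of the clause headed by 'asked'; the pronoun does not c-command the R-expression — coreference allowed.

Yes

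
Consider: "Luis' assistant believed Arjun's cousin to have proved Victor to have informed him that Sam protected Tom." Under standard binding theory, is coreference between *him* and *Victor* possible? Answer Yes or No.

*Victor* is an R-expression; Principle C requires it to be free (not bound by any c-commanding expression).
— him: object of the clause headed by 'informed'; the R-expression locally c-commands the pronoun — coreference blocked (Principle B on the pronoun).

No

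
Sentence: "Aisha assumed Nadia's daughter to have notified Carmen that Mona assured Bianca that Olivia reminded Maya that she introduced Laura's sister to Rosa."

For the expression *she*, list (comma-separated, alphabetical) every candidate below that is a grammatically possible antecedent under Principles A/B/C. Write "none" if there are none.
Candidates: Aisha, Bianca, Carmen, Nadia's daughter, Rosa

*she* is a pronoun; Principle B requires it to be free in its binding domain — the clause headed by 'introduced'.
— Aisha: subject of the matrix clause; c-commands the pronoun but lies outside its binding domain — allowed.
— Bianca: object of the clause headed by 'assured'; c-commands the pronoun but lies outside its binding domain — allowed.
— Carmen: object of the clause headed by 'notified'; c-commands the pronoun but lies outside its binding domain — allowed.
— Nadia's daughter: subject of the clause headed by 'notified'; c-commands the pronoun but lies outside its binding domain — allowed.
— Rosa: second object of the clause headed by 'introduced'; is c-commanded by the pronoun; coreference would bind this R-expression — blocked (Principle C).

Aisha, Bianca, Carmen, Nadia's daughter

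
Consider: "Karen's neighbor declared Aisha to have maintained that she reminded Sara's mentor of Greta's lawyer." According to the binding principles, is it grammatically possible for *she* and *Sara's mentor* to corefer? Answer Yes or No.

No

*she* is a pronoun; Principle B requires it to be free in its binding domain — the clause headed by 'reminded'.
— Sara's mentor: object of the clause headed by 'reminded'; is c-commanded by the pronoun; coreference would bind this R-expression — blocked (Principle C).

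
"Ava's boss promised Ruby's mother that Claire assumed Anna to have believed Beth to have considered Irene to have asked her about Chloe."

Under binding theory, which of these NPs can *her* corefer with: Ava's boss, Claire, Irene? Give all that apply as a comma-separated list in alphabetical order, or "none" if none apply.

Ava's boss, Claire

*her* is a pronoun; Principle B requires it to be free in its binding domain — the clause headed by 'asked'.
— Ava's boss: subject of the matrix clause; c-commands the pronoun but lies outside its binding domain — allowed.
— Claire: subject of the clause headed by 'assumed'; c-commands the pronoun but lies outside its binding domain — allowed.
— Irene: subject of the clause headed by 'asked'; c-commands the pronoun within its binding domain — blocked (Principle B).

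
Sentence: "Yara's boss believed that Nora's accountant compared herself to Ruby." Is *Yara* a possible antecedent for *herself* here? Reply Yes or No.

*herself* is a reflexive; Principle A requires it to be bound within its binding domain — the clause headed by 'compared'.
— Yara: possessor inside the subject DP of the matrix clause; does not c-command the reflexive — cannot bind it (Principle A).

No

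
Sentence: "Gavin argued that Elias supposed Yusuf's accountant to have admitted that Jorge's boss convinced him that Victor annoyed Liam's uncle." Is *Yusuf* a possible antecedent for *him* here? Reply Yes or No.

Yes

*him* is a pronoun; Principle B requires it to be free in its binding domain — the clause headed by 'convinced'.
— Yusuf: possessor inside the subject DP of the clause headed by 'admitted'; does not c-command the pronoun — Principle B does not apply; allowed.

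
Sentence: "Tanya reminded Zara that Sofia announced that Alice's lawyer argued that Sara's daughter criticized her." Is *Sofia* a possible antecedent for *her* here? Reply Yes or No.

*her* is a pronoun; Principle B requires it to be free in its binding domain — the clause headed by 'criticized'.
— Sofia: subject of the clause headed by 'announced'; c-commands the pronoun but lies outside its binding domain — allowed.

Yes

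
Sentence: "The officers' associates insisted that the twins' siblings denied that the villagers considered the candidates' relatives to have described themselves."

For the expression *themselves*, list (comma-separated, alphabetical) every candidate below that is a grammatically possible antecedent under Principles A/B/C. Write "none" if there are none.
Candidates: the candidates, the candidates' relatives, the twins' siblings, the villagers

*themselves* is a reflexive; Principle A requires it to be bound within its binding domain — the clause headed by 'described'.
— the candidates: possessor inside the subject DP of the clause headed by 'described'; does not c-command the reflexive — cannot bind it (Principle A).
— the candidates' relatives: subject of the clause headed by 'described'; c-commands the reflexive within its binding domain — allowed (Principle A).
— the twins' siblings: subject of the clause headed by 'denied'; c-commands the reflexive but lies outside its binding domain — cannot bind it (Principle A).
— the villagers: subject of the clause headed by 'considered'; c-commands the reflexive but lies outside its binding domain — cannot bind it (Principle A).

the candidates' relatives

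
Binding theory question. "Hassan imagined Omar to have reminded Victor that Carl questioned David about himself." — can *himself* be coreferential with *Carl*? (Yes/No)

*himself* is a reflexive; Principle A requires it to be bound within its binding domain — the clause headed by 'questioned'.
— Carl: subject of the clause headed by 'questioned'; c-commands the reflexive within its binding domain — allowed (Principle A).

Yes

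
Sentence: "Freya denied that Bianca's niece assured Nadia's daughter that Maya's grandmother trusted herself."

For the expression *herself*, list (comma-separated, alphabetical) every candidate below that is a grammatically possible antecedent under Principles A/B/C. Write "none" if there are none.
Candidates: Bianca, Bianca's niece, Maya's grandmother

*herself* is a reflexive; Principle A requires it to be bound within its binding domain — the clause headed by 'trusted'.
— Bianca: possessor inside the subject DP of the clause headed by 'assured'; does not c-command the reflexive — cannot bind it (Principle A).
— Bianca's niece: subject of the clause headed by 'assured'; c-commands the reflexive but lies outside its binding domain — cannot bind it (Principle A).
— Maya's grandmother: subject of the clause headed by 'trusted'; c-commands the reflexive within its binding domain — allowed (Principle A).

Maya's grandmother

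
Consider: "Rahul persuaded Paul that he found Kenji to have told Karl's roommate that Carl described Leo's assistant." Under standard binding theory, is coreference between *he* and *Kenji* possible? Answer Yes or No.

*Kenji* is an R-expression; Principle C requires it to be free (not bound by any c-commanding expression).
— he: subject of the clause headed by 'found'; the pronoun c-commands the R-expression — coreference blocked (Principle C).

No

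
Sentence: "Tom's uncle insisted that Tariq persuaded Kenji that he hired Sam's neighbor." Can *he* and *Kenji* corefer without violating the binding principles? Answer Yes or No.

Yes

*Kenji* is an R-expression; Principle C requires it to be free (not bound by any c-commanding expression).
— he: subject of the clause headed by 'hired'; the pronoun does not c-command the R-expression — coreference allowed.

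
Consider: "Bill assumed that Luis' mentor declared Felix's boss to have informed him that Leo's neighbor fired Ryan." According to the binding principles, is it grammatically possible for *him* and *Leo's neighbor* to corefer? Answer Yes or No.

*him* is a pronoun; Principle B requires it to be free in its binding domain — the clause headed by 'informed'.
— Leo's neighbor: subject of the clause headed by 'fired'; is c-commanded by the pronoun; coreference would bind this R-expression — blocked (Principle C).

No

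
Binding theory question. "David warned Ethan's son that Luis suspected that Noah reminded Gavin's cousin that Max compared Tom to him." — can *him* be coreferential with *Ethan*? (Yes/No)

*him* is a pronoun; Principle B requires it to be free in its binding domain — the clause headed by 'compared'.
— Ethan: possessor inside the object DP of the matrix clause; does not c-command the pronoun — Principle B does not apply; allowed.

Yes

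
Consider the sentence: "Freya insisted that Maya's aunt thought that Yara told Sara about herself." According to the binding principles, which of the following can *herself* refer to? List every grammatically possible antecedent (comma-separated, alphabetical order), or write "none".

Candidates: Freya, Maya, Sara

*herself* is a reflexive; Principle A requires it to be bound within its binding domain — the clause headed by 'told'.
— Freya: subject of the matrix clause; c-commands the reflexive but lies outside its binding domain — cannot bind it (Principle A).
— Maya: possessor inside the subject DP of the clause headed by 'thought'; does not c-command the reflexive — cannot bind it (Principle A).
— Sara: object of the clause headed by 'told'; c-commands the reflexive within its binding domain — allowed (Principle A).

Sara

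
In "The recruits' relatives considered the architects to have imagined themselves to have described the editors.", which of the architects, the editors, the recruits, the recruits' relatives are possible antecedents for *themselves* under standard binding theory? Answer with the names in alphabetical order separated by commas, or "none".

*themselves* is a reflexive; Principle A requires it to be bound within its binding domain — the clause headed by 'imagined'.
— the architects: subject of the clause headed by 'imagined'; c-commands the reflexive within its binding domain — allowed (Principle A).
— the editors: object of the clause headed by 'described'; does not c-command the reflexive — cannot bind it (Principle A).
— the recruits: possessor inside the subject DP of the matrix clause; does not c-command the reflexive — cannot bind it (Principle A).
— the recruits' relatives: subject of the matrix clause; c-commands the reflexive but lies outside its binding domain — cannot bind it (Principle A).

the architects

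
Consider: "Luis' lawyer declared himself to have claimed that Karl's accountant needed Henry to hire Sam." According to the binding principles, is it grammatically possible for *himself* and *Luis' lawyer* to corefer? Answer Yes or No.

Yes

*himself* is a reflexive; Principle A requires it to be bound within its binding domain — the matrix clause.
— Luis' lawyer: subject of the matrix clause; c-commands the reflexive within its binding domain — allowed (Principle A).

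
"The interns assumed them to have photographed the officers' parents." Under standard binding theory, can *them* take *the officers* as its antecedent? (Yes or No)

No

*them* is a pronoun; Principle B requires it to be free in its binding domain — the matrix clause.
— the officers: possessor inside the object DP of the clause headed by 'photographed'; is c-commanded by the pronoun; coreference would bind this R-expression — blocked (Principle C).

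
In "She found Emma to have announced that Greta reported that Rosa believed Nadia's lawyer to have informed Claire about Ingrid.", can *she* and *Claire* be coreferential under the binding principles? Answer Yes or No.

*Claire* is an R-expression; Principle C requires it to be free (not bound by any c-commanding expression).
— she: subject of the matrix clause; the pronoun c-commands the R-expression — coreference blocked (Principle C).

No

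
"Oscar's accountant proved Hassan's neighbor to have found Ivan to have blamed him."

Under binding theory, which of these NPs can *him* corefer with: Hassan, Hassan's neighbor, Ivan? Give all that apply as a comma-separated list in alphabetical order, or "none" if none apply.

Hassan, Hassan's neighbor

*him* is a pronoun; Principle B requires it to be free in its binding domain — the clause headed by 'blamed'.
— Hassan: possessor inside the subject DP of the clause headed by 'found'; does not c-command the pronoun — Principle B does not apply; allowed.
— Hassan's neighbor: subject of the clause headed by 'found'; c-commands the pronoun but lies outside its binding domain — allowed.
— Ivan: subject of the clause headed by 'blamed'; c-commands the pronoun within its binding domain — blocked (Principle B).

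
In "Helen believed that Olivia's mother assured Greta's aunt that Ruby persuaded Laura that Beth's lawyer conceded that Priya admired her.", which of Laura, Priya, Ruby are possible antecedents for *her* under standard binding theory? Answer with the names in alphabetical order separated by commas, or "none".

Laura, Ruby

*her* is a pronoun; Principle B requires it to be free in its binding domain — the clause headed by 'admired'.
— Laura: object of the clause headed by 'persuaded'; c-commands the pronoun but lies outside its binding domain — allowed.
— Priya: subject of the clause headed by 'admired'; c-commands the pronoun within its binding domain — blocked (Principle B).
— Ruby: subject of the clause headed by 'persuaded'; c-commands the pronoun but lies outside its binding domain — allowed.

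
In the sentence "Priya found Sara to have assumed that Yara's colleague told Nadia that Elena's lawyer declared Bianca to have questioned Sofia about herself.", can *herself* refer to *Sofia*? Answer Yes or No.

Yes

*herself* is a reflexive; Principle A requires it to be bound within its binding domain — the clause headed by 'questioned'.
— Sofia: object of the clause headed by 'questioned'; c-commands the reflexive within its binding domain — allowed (Principle A).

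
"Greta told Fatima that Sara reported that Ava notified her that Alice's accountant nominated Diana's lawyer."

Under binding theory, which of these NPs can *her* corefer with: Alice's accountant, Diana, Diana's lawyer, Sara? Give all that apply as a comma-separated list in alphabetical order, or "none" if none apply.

*her* is a pronoun; Principle B requires it to be free in its binding domain — the clause headed by 'notified'.
— Alice's accountant: subject of the clause headed by 'nominated'; is c-commanded by the pronoun; coreference would bind this R-expression — blocked (Principle C).
— Diana: possessor inside the object DP of the clause headed by 'nominated'; is c-commanded by the pronoun; coreference would bind this R-expression — blocked (Principle C).
— Diana's lawyer: object of the clause headed by 'nominated'; is c-commanded by the pronoun; coreference would bind this R-expression — blocked (Principle C).
— Sara: subject of the clause headed by 'reported'; c-commands the pronoun but lies outside its binding domain — allowed.

Sara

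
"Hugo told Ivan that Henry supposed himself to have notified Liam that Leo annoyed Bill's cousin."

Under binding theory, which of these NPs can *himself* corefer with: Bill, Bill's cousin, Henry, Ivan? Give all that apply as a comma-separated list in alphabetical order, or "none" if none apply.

*himself* is a reflexive; Principle A requires it to be bound within its binding domain — the clause headed by 'supposed'.
— Bill: possessor inside the object DP of the clause headed by 'annoyed'; does not c-command the reflexive — cannot bind it (Principle A).
— Bill's cousin: object of the clause headed by 'annoyed'; does not c-command the reflexive — cannot bind it (Principle A).
— Henry: subject of the clause headed by 'supposed'; c-commands the reflexive within its binding domain — allowed (Principle A).
— Ivan: object of the matrix clause; c-commands the reflexive but lies outside its binding domain — cannot bind it (Principle A).

Henry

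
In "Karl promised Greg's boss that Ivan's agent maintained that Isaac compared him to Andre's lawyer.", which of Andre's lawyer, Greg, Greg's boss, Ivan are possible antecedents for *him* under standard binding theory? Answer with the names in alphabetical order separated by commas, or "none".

Greg, Greg's boss, Ivan

*him* is a pronoun; Principle B requires it to be free in its binding domain — the clause headed by 'compared'.
— Andre's lawyer: second object of the clause headed by 'compared'; is c-commanded by the pronoun; coreference would bind this R-expression — blocked (Principle C).
— Greg: possessor inside the object DP of the matrix clause; does not c-command the pronoun — Principle B does not apply; allowed.
— Greg's boss: object of the matrix clause; c-commands the pronoun but lies outside its binding domain — allowed.
— Ivan: possessor inside the subject DP of the clause headed by 'maintained'; does not c-command the pronoun — Principle B does not apply; allowed.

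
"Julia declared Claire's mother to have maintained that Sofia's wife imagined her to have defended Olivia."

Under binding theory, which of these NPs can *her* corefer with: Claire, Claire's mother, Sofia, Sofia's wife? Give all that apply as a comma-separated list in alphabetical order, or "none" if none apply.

Claire, Claire's mother, Sofia

*her* is a pronoun; Principle B requires it to be free in its binding domain — the clause headed by 'imagined'.
— Claire: possessor inside the subject DP of the clause headed by 'maintained'; does not c-command the pronoun — Principle B does not apply; allowed.
— Claire's mother: subject of the clause headed by 'maintained'; c-commands the pronoun but lies outside its binding domain — allowed.
— Sofia: possessor inside the subject DP of the clause headed by 'imagined'; does not c-command the pronoun — Principle B does not apply; allowed.
— Sofia's wife: subject of the clause headed by 'imagined'; c-commands the pronoun within its binding domain — blocked (Principle B).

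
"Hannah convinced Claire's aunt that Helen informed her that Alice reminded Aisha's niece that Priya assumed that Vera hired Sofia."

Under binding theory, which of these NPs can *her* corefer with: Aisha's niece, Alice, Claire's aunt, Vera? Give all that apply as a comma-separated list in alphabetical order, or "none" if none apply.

Claire's aunt

*her* is a pronoun; Principle B requires it to be free in its binding domain — the clause headed by 'informed'.
— Aisha's niece: object of the clause headed by 'reminded'; is c-commanded by the pronoun; coreference would bind this R-expression — blocked (Principle C).
— Alice: subject of the clause headed by 'reminded'; is c-commanded by the pronoun; coreference would bind this R-expression — blocked (Principle C).
— Claire's aunt: object of the matrix clause; c-commands the pronoun but lies outside its binding domain — allowed.
— Vera: subject of the clause headed by 'hired'; is c-commanded by the pronoun; coreference would bind this R-expression — blocked (Principle C).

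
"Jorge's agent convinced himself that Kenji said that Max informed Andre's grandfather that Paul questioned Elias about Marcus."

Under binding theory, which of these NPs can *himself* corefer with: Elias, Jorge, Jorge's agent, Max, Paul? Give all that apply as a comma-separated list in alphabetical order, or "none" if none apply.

Jorge's agent

*himself* is a reflexive; Principle A requires it to be bound within its binding domain — the matrix clause.
— Elias: object of the clause headed by 'questioned'; does not c-command the reflexive — cannot bind it (Principle A).
— Jorge: possessor inside the subject DP of the matrix clause; does not c-command the reflexive — cannot bind it (Principle A).
— Jorge's agent: subject of the matrix clause; c-commands the reflexive within its binding domain — allowed (Principle A).
— Max: subject of the clause headed by 'informed'; does not c-command the reflexive — cannot bind it (Principle A).
— Paul: subject of the clause headed by 'questioned'; does not c-command the reflexive — cannot bind it (Principle A).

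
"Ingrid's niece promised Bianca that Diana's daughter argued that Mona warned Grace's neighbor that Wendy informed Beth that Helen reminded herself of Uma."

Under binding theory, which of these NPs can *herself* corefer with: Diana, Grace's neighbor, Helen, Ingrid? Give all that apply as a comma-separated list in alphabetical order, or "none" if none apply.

*herself* is a reflexive; Principle A requires it to be bound within its binding domain — the clause headed by 'reminded'.
— Diana: possessor inside the subject DP of the clause headed by 'argued'; does not c-command the reflexive — cannot bind it (Principle A).
— Grace's neighbor: object of the clause headed by 'warned'; c-commands the reflexive but lies outside its binding domain — cannot bind it (Principle A).
— Helen: subject of the clause headed by 'reminded'; c-commands the reflexive within its binding domain — allowed (Principle A).
— Ingrid: possessor inside the subject DP of the matrix clause; does not c-command the reflexive — cannot bind it (Principle A).

Helen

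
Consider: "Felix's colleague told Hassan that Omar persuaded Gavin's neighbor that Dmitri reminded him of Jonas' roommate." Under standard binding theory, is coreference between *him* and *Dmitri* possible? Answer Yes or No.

*Dmitri* is an R-expression; Principle C requires it to be free (not bound by any c-commanding expression).
— him: object of the clause headed by 'reminded'; the R-expression locally c-commands the pronoun — coreference blocked (Principle B on the pronoun).

No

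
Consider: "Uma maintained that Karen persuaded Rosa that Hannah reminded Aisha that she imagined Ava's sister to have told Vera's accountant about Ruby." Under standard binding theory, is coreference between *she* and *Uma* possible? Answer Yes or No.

*Uma* is an R-expression; Principle C requires it to be free (not bound by any c-commanding expression).
— she: subject of the clause headed by 'imagined'; the pronoun does not c-command the R-expression — coreference allowed.

Yes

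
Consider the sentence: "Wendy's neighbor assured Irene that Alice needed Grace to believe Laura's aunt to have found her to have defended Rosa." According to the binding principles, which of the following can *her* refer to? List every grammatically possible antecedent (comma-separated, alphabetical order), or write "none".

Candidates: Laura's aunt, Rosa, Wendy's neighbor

*her* is a pronoun; Principle B requires it to be free in its binding domain — the clause headed by 'found'.
— Laura's aunt: subject of the clause headed by 'found'; c-commands the pronoun within its binding domain — blocked (Principle B).
— Rosa: object of the clause headed by 'defended'; is c-commanded by the pronoun; coreference would bind this R-expression — blocked (Principle C).
— Wendy's neighbor: subject of the matrix clause; c-commands the pronoun but lies outside its binding domain — allowed.

Wendy's neighbor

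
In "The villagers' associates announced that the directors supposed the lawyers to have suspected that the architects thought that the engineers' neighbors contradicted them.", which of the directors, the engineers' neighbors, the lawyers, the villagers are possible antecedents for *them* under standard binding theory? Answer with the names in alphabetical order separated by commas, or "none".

*them* is a pronoun; Principle B requires it to be free in its binding domain — the clause headed by 'contradicted'.
— the directors: subject of the clause headed by 'supposed'; c-commands the pronoun but lies outside its binding domain — allowed.
— the engineers' neighbors: subject of the clause headed by 'contradicted'; c-commands the pronoun within its binding domain — blocked (Principle B).
— the lawyers: subject of the clause headed by 'suspected'; c-commands the pronoun but lies outside its binding domain — allowed.
— the villagers: possessor inside the subject DP of the matrix clause; does not c-command the pronoun — Principle B does not apply; allowed.

the directors, the lawyers, the villagers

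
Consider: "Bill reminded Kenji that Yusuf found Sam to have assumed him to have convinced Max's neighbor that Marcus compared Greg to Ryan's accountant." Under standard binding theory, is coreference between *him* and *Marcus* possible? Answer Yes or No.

*Marcus* is an R-expression; Principle C requires it to be free (not bound by any c-commanding expression).
— him: subject of the clause headed by 'convinced'; the pronoun c-commands the R-expression — coreference blocked (Principle C).

No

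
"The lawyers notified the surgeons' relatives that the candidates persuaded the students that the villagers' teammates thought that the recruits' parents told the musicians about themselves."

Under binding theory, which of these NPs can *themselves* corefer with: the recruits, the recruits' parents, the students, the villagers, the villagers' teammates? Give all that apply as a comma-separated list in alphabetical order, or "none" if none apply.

the recruits' parents

*themselves* is a reflexive; Principle A requires it to be bound within its binding domain — the clause headed by 'told'.
— the recruits: possessor inside the subject DP of the clause headed by 'told'; does not c-command the reflexive — cannot bind it (Principle A).
— the recruits' parents: subject of the clause headed by 'told'; c-commands the reflexive within its binding domain — allowed (Principle A).
— the students: object of the clause headed by 'persuaded'; c-commands the reflexive but lies outside its binding domain — cannot bind it (Principle A).
— the villagers: possessor inside the subject DP of the clause headed by 'thought'; does not c-command the reflexive — cannot bind it (Principle A).
— the villagers' teammates: subject of the clause headed by 'thought'; c-commands the reflexive but lies outside its binding domain — cannot bind it (Principle A).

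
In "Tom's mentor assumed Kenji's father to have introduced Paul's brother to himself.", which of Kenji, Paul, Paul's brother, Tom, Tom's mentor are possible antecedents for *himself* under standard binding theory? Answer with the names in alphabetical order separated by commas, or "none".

*himself* is a reflexive; Principle A requires it to be bound within its binding domain — the clause headed by 'introduced'.
— Kenji: possessor inside the subject DP of the clause headed by 'introduced'; does not c-command the reflexive — cannot bind it (Principle A).
— Paul: possessor inside the object DP of the clause headed by 'introduced'; does not c-command the reflexive — cannot bind it (Principle A).
— Paul's brother: object of the clause headed by 'introduced'; c-commands the reflexive within its binding domain — allowed (Principle A).
— Tom: possessor inside the subject DP of the matrix clause; does not c-command the reflexive — cannot bind it (Principle A).
— Tom's mentor: subject of the matrix clause; c-commands the reflexive but lies outside its binding domain — cannot bind it (Principle A).

Paul's brother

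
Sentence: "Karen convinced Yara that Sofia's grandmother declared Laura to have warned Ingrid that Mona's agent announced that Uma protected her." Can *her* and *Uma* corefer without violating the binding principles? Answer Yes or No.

*Uma* is an R-expression; Principle C requires it to be free (not bound by any c-commanding expression).
— her: object of the clause headed by 'protected'; the R-expression locally c-commands the pronoun — coreference blocked (Principle B on the pronoun).

No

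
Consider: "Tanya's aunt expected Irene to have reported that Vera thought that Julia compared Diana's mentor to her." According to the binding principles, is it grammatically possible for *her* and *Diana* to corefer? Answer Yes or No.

Yes

*her* is a pronoun; Principle B requires it to be free in its binding domain — the clause headed by 'compared'.
— Diana: possessor inside the object DP of the clause headed by 'compared'; does not c-command the pronoun — Principle B does not apply; allowed.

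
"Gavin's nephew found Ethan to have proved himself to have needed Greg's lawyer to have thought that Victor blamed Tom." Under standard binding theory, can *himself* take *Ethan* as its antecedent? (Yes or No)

*himself* is a reflexive; Principle A requires it to be bound within its binding domain — the clause headed by 'proved'.
— Ethan: subject of the clause headed by 'proved'; c-commands the reflexive within its binding domain — allowed (Principle A).

Yes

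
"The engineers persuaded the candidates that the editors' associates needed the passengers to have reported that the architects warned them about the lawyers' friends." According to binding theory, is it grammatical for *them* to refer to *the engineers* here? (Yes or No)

Yes

*the engineers* is an R-expression; Principle C requires it to be free (not bound by any c-commanding expression).
— them: object of the clause headed by 'warned'; the pronoun does not c-command the R-expression — coreference allowed.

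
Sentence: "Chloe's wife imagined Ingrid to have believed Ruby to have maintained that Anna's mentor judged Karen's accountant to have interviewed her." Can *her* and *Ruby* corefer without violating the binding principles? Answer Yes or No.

Yes

*Ruby* is an R-expression; Principle C requires it to be free (not bound by any c-commanding expression).
— her: object of the clause headed by 'interviewed'; the pronoun does not c-command the R-expression — coreference allowed.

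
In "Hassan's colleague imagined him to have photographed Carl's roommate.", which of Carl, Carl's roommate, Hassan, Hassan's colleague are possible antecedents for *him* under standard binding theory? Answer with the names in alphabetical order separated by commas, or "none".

Hassan

*him* is a pronoun; Principle B requires it to be free in its binding domain — the matrix clause.
— Carl: possessor inside the object DP of the clause headed by 'photographed'; is c-commanded by the pronoun; coreference would bind this R-expression — blocked (Principle C).
— Carl's roommate: object of the clause headed by 'photographed'; is c-commanded by the pronoun; coreference would bind this R-expression — blocked (Principle C).
— Hassan: possessor inside the subject DP of the matrix clause; does not c-command the pronoun — Principle B does not apply; allowed.
— Hassan's colleague: subject of the matrix clause; c-commands the pronoun within its binding domain — blocked (Principle B).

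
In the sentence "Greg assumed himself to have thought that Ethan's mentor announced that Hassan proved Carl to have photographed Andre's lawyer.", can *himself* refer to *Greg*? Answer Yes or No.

Yes

*himself* is a reflexive; Principle A requires it to be bound within its binding domain — the matrix clause.
— Greg: subject of the matrix clause; c-commands the reflexive within its binding domain — allowed (Principle A).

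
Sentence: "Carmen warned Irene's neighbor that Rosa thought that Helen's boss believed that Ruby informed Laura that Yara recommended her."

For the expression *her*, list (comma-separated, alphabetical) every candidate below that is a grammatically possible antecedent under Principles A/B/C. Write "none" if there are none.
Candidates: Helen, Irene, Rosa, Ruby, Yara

Helen, Irene, Rosa, Ruby

*her* is a pronoun; Principle B requires it to be free in its binding domain — the clause headed by 'recommended'.
— Helen: possessor inside the subject DP of the clause headed by 'believed'; does not c-command the pronoun — Principle B does not apply; allowed.
— Irene: possessor inside the object DP of the matrix clause; does not c-command the pronoun — Principle B does not apply; allowed.
— Rosa: subject of the clause headed by 'thought'; c-commands the pronoun but lies outside its binding domain — allowed.
— Ruby: subject of the clause headed by 'informed'; c-commands the pronoun but lies outside its binding domain — allowed.
— Yara: subject of the clause headed by 'recommended'; c-commands the pronoun within its binding domain — blocked (Principle B).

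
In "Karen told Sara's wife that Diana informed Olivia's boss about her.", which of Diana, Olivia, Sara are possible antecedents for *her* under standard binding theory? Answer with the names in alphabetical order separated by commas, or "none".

*her* is a pronoun; Principle B requires it to be free in its binding domain — the clause headed by 'informed'.
— Diana: subject of the clause headed by 'informed'; c-commands the pronoun within its binding domain — blocked (Principle B).
— Olivia: possessor inside the object DP of the clause headed by 'informed'; does not c-command the pronoun — Principle B does not apply; allowed.
— Sara: possessor inside the object DP of the matrix clause; does not c-command the pronoun — Principle B does not apply; allowed.

Olivia, Sara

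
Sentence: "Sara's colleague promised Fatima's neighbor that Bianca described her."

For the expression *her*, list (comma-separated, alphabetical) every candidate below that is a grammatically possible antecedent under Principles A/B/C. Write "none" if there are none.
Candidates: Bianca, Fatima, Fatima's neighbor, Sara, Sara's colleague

*her* is a pronoun; Principle B requires it to be free in its binding domain — the clause headed by 'described'.
— Bianca: subject of the clause headed by 'described'; c-commands the pronoun within its binding domain — blocked (Principle B).
— Fatima: possessor inside the object DP of the matrix clause; does not c-command the pronoun — Principle B does not apply; allowed.
— Fatima's neighbor: object of the matrix clause; c-commands the pronoun but lies outside its binding domain — allowed.
— Sara: possessor inside the subject DP of the matrix clause; does not c-command the pronoun — Principle B does not apply; allowed.
— Sara's colleague: subject of the matrix clause; c-commands the pronoun but lies outside its binding domain — allowed.

Fatima, Fatima's neighbor, Sara, Sara's colleague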